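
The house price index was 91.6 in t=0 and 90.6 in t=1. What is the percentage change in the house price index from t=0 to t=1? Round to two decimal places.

-1.09%

Change = (90.6 − 91.6) / 91.6 × 100
       = -1.0 / 91.6 × 100 = -1.0917%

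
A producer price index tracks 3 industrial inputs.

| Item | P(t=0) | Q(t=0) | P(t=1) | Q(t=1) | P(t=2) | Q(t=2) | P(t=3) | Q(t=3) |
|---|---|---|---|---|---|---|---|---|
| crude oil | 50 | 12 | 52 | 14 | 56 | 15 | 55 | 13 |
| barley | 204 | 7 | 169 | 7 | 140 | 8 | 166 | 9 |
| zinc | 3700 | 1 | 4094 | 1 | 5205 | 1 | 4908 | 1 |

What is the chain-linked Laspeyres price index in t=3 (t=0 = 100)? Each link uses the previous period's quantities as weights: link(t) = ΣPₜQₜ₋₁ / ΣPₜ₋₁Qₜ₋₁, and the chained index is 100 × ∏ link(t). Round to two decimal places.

117.82

Link t=0→t=1:
ΣP(t=1)Q(t=0) = 52×12 + 169×7 + 4094×1 = 624 + 1183 + 4094 = 5901
ΣP(t=0)Q(t=0) = 50×12 + 204×7 + 3700×1 = 600 + 1428 + 3700 = 5728
link = 5901/5728 = 1.030203
Link t=1→t=2:
ΣP(t=2)Q(t=1) = 56×14 + 140×7 + 5205×1 = 784 + 980 + 5205 = 6969
ΣP(t=1)Q(t=1) = 52×14 + 169×7 + 4094×1 = 728 + 1183 + 4094 = 6005
link = 6969/6005 = 1.160533
Link t=2→t=3:
ΣP(t=3)Q(t=2) = 55×15 + 166×8 + 4908×1 = 825 + 1328 + 4908 = 7061
ΣP(t=2)Q(t=2) = 56×15 + 140×8 + 5205×1 = 840 + 1120 + 5205 = 7165
link = 7061/7165 = 0.985485
Chained index = 100 × 1.030203 × 1.160533 × 0.985485 = 117.8230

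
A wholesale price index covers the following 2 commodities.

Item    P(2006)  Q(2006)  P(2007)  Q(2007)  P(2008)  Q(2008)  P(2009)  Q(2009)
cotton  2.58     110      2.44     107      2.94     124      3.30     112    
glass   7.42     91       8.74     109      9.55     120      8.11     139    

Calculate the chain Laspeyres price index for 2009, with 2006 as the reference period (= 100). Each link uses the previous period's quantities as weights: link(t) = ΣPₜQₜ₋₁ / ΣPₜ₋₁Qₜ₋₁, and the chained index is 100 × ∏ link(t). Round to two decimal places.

Link 2006→2007:
ΣP(2007)Q(2006) = 2.44×110 + 8.74×91 = 268.4 + 795.34 = 1063.74
ΣP(2006)Q(2006) = 2.58×110 + 7.42×91 = 283.8 + 675.22 = 959.02
link = 1063.74/959.02 = 1.109195
Link 2007→2008:
ΣP(2008)Q(2007) = 2.94×107 + 9.55×109 = 314.58 + 1040.95 = 1355.53
ΣP(2007)Q(2007) = 2.44×107 + 8.74×109 = 261.08 + 952.66 = 1213.74
link = 1355.53/1213.74 = 1.116821
Link 2008→2009:
ΣP(2009)Q(2008) = 3.30×124 + 8.11×120 = 409.2 + 973.2 = 1382.4
ΣP(2008)Q(2008) = 2.94×124 + 9.55×120 = 364.56 + 1146 = 1510.56
link = 1382.4/1510.56 = 0.915157
Chained index = 100 × 1.109195 × 1.116821 × 0.915157 = 113.3671

113.37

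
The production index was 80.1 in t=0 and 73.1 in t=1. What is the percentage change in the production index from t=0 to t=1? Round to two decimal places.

-8.74%

Change = (73.1 − 80.1) / 80.1 × 100
       = -7.0 / 80.1 × 100 = -8.7391%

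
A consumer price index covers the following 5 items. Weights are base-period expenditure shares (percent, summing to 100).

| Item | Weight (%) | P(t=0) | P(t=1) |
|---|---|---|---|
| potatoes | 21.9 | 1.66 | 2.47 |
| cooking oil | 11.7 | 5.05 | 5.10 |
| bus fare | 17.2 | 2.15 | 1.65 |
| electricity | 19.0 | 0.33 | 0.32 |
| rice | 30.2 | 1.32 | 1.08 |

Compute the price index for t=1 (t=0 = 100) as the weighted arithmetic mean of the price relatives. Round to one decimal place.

potatoes: 21.9 × (2.47/1.66) = 21.9 × 1.487952 = 32.5861
cooking oil: 11.7 × (5.10/5.05) = 11.7 × 1.009901 = 11.8158
bus fare: 17.2 × (1.65/2.15) = 17.2 × 0.767442 = 13.2000
electricity: 19.0 × (0.32/0.33) = 19.0 × 0.969697 = 18.4242
rice: 30.2 × (1.08/1.32) = 30.2 × 0.818182 = 24.7091
Index = Σ wᵢ·(p₁ᵢ/p₀ᵢ) = 32.5861 + 11.8158 + 13.2000 + 18.4242 + 24.7091 = 100.7353

100.7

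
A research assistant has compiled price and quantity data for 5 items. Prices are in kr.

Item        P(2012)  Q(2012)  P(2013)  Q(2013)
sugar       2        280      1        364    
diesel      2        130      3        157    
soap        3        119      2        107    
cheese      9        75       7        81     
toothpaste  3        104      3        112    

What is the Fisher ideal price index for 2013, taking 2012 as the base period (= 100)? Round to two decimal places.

80.52

Laspeyres component (base-period weights):
ΣP(2013)Q(2012) = 1×280 + 3×130 + 2×119 + 7×75 + 3×104 = 280 + 390 + 238 + 525 + 312 = 1745
ΣP(2012)Q(2012) = 2×280 + 2×130 + 3×119 + 9×75 + 3×104 = 560 + 260 + 357 + 675 + 312 = 2164
L = 1745 / 2164 × 100 = 80.6377
Paasche component (current-period weights):
ΣP(2013)Q(2013) = 1×364 + 3×157 + 2×107 + 7×81 + 3×112 = 364 + 471 + 214 + 567 + 336 = 1952
ΣP(2012)Q(2013) = 2×364 + 2×157 + 3×107 + 9×81 + 3×112 = 728 + 314 + 321 + 729 + 336 = 2428
P = 1952 / 2428 × 100 = 80.3954
Fisher = √(L × P) = √(80.6377 × 80.3954) = 80.5165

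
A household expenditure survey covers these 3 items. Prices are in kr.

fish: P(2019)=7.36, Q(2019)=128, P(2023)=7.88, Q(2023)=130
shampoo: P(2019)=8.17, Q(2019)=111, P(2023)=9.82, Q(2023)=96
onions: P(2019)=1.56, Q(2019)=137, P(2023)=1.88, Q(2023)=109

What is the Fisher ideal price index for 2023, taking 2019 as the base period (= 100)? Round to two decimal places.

Laspeyres component (base-period weights):
ΣP(2023)Q(2019) = 7.88×128 + 9.82×111 + 1.88×137 = 1008.64 + 1090.02 + 257.56 = 2356.22
ΣP(2019)Q(2019) = 7.36×128 + 8.17×111 + 1.56×137 = 942.08 + 906.87 + 213.72 = 2062.67
L = 2356.22 / 2062.67 × 100 = 114.2316
Paasche component (current-period weights):
ΣP(2023)Q(2023) = 7.88×130 + 9.82×96 + 1.88×109 = 1024.4 + 942.72 + 204.92 = 2172.04
ΣP(2019)Q(2023) = 7.36×130 + 8.17×96 + 1.56×109 = 956.8 + 784.32 + 170.04 = 1911.16
P = 2172.04 / 1911.16 × 100 = 113.6503
Fisher = √(L × P) = √(114.2316 × 113.6503) = 113.9406

113.94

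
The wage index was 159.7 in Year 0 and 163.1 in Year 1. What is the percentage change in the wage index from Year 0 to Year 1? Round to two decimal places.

2.13%

Change = (163.1 − 159.7) / 159.7 × 100
       = 3.4 / 159.7 × 100 = 2.1290%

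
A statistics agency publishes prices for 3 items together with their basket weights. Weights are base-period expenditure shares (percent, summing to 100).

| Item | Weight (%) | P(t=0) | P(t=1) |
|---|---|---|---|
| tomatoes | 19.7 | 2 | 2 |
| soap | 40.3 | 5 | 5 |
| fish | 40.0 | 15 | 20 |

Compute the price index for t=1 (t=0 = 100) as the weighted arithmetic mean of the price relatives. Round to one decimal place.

113.3

tomatoes: 19.7 × (2/2) = 19.7 × 1.000000 = 19.7000
soap: 40.3 × (5/5) = 40.3 × 1.000000 = 40.3000
fish: 40.0 × (20/15) = 40.0 × 1.333333 = 53.3333
Index = Σ wᵢ·(p₁ᵢ/p₀ᵢ) = 19.7000 + 40.3000 + 53.3333 = 113.3333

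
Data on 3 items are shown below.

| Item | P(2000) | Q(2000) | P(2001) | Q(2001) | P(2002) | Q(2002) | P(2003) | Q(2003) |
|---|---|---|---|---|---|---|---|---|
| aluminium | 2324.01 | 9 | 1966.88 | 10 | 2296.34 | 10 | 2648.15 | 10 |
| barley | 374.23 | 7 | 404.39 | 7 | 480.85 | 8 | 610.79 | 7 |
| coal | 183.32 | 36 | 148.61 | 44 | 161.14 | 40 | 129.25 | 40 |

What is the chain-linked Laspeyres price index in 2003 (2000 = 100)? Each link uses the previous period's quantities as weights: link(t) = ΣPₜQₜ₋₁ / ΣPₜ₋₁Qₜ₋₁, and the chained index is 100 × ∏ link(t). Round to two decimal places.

108.60

Link 2000→2001:
ΣP(2001)Q(2000) = 1966.88×9 + 404.39×7 + 148.61×36 = 17701.92 + 2830.73 + 5349.96 = 25882.61
ΣP(2000)Q(2000) = 2324.01×9 + 374.23×7 + 183.32×36 = 20916.09 + 2619.61 + 6599.52 = 30135.22
link = 25882.61/30135.22 = 0.858882
Link 2001→2002:
ΣP(2002)Q(2001) = 2296.34×10 + 480.85×7 + 161.14×44 = 22963.4 + 3365.95 + 7090.16 = 33419.51
ΣP(2001)Q(2001) = 1966.88×10 + 404.39×7 + 148.61×44 = 19668.8 + 2830.73 + 6538.84 = 29038.37
link = 33419.51/29038.37 = 1.150874
Link 2002→2003:
ΣP(2003)Q(2002) = 2648.15×10 + 610.79×8 + 129.25×40 = 26481.5 + 4886.32 + 5170 = 36537.82
ΣP(2002)Q(2002) = 2296.34×10 + 480.85×8 + 161.14×40 = 22963.4 + 3846.8 + 6445.6 = 33255.8
link = 36537.82/33255.8 = 1.098690
Chained index = 100 × 0.858882 × 1.150874 × 1.098690 = 108.6017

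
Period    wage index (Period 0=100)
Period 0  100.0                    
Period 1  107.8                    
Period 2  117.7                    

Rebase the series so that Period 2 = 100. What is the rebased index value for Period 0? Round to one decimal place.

85.0

Rebased(Period 0) = 100.0 / 117.7 × 100 = 84.9618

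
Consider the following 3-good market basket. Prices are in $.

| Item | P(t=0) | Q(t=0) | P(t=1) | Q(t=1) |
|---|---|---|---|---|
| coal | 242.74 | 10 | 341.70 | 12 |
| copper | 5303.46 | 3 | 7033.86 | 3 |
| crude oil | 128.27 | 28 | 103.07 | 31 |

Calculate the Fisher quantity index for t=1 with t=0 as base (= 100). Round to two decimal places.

103.80

Laspeyres component (base-period weights):
ΣP(t=0)Q(t=1) = 242.74×12 + 5303.46×3 + 128.27×31 = 2912.88 + 15910.38 + 3976.37 = 22799.63
ΣP(t=0)Q(t=0) = 242.74×10 + 5303.46×3 + 128.27×28 = 2427.4 + 15910.38 + 3591.56 = 21929.34
L = 22799.63 / 21929.34 × 100 = 103.9686
Paasche component (current-period weights):
ΣP(t=1)Q(t=1) = 341.70×12 + 7033.86×3 + 103.07×31 = 4100.4 + 21101.58 + 3195.17 = 28397.15
ΣP(t=1)Q(t=0) = 341.70×10 + 7033.86×3 + 103.07×28 = 3417 + 21101.58 + 2885.96 = 27404.54
P = 28397.15 / 27404.54 × 100 = 103.6221
Fisher = √(L × P) = √(103.9686 × 103.6221) = 103.7952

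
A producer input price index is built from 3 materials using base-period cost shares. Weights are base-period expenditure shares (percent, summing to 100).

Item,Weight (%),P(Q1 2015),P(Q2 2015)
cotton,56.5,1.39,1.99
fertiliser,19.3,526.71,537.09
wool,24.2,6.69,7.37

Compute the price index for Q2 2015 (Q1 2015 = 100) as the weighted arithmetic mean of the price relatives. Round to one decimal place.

cotton: 56.5 × (1.99/1.39) = 56.5 × 1.431655 = 80.8885
fertiliser: 19.3 × (537.09/526.71) = 19.3 × 1.019707 = 19.6803
wool: 24.2 × (7.37/6.69) = 24.2 × 1.101644 = 26.6598
Index = Σ wᵢ·(p₁ᵢ/p₀ᵢ) = 80.8885 + 19.6803 + 26.6598 = 127.2286

127.2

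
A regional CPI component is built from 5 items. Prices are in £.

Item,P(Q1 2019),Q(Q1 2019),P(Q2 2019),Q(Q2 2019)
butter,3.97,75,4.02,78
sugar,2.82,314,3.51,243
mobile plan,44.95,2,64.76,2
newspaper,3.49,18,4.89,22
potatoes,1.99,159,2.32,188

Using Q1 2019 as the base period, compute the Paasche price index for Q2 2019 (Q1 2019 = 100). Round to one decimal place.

Paasche price index uses current-period quantities as weights.
ΣP(Q2 2019)·Q(Q2 2019) = 4.02×78 + 3.51×243 + 64.76×2 + 4.89×22 + 2.32×188 = 313.56 + 852.93 + 129.52 + 107.58 + 436.16 = 1839.75
ΣP(Q1 2019)·Q(Q2 2019) = 3.97×78 + 2.82×243 + 44.95×2 + 3.49×22 + 1.99×188 = 309.66 + 685.26 + 89.9 + 76.78 + 374.12 = 1535.72
Index = 1839.75 / 1535.72 × 100 = 119.7972

119.8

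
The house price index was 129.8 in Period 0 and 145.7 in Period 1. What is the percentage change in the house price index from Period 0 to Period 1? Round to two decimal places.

12.25%

Change = (145.7 − 129.8) / 129.8 × 100
       = 15.9 / 129.8 × 100 = 12.2496%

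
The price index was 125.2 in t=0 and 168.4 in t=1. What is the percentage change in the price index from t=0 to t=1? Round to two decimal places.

34.50%

Change = (168.4 − 125.2) / 125.2 × 100
       = 43.2 / 125.2 × 100 = 34.5048%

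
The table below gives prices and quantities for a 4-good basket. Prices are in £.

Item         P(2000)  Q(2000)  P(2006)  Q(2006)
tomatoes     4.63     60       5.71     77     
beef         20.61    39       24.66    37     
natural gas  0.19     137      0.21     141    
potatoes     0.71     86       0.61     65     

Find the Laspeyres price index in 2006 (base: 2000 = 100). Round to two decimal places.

118.56

Laspeyres price index uses base-period quantities as weights.
ΣP(2006)·Q(2000) = 5.71×60 + 24.66×39 + 0.21×137 + 0.61×86 = 342.6 + 961.74 + 28.77 + 52.46 = 1385.57
ΣP(2000)·Q(2000) = 4.63×60 + 20.61×39 + 0.19×137 + 0.71×86 = 277.8 + 803.79 + 26.03 + 61.06 = 1168.68
Index = 1385.57 / 1168.68 × 100 = 118.5585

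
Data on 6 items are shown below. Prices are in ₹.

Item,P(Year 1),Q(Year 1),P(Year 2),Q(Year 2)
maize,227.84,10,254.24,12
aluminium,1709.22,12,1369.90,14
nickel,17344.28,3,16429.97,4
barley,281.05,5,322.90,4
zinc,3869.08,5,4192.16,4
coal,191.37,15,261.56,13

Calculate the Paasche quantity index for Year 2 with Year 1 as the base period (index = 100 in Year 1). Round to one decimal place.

115.4

Paasche quantity index uses current-period prices as weights.
ΣP(Year 2)·Q(Year 2) = 254.24×12 + 1369.90×14 + 16429.97×4 + 322.90×4 + 4192.16×4 + 261.56×13 = 3050.88 + 19178.6 + 65719.88 + 1291.6 + 16768.64 + 3400.28 = 109409.88
ΣP(Year 2)·Q(Year 1) = 254.24×10 + 1369.90×12 + 16429.97×3 + 322.90×5 + 4192.16×5 + 261.56×15 = 2542.4 + 16438.8 + 49289.91 + 1614.5 + 20960.8 + 3923.4 = 94769.81
Index = 109409.88 / 94769.81 × 100 = 115.4480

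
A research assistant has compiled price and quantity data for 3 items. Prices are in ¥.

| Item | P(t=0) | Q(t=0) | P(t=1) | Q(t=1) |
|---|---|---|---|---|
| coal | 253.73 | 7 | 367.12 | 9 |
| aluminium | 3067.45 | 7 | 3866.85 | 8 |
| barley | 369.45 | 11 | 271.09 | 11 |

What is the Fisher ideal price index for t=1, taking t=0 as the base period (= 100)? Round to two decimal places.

119.97

Laspeyres component (base-period weights):
ΣP(t=1)Q(t=0) = 367.12×7 + 3866.85×7 + 271.09×11 = 2569.84 + 27067.95 + 2981.99 = 32619.78
ΣP(t=0)Q(t=0) = 253.73×7 + 3067.45×7 + 369.45×11 = 1776.11 + 21472.15 + 4063.95 = 27312.21
L = 32619.78 / 27312.21 × 100 = 119.4330
Paasche component (current-period weights):
ΣP(t=1)Q(t=1) = 367.12×9 + 3866.85×8 + 271.09×11 = 3304.08 + 30934.8 + 2981.99 = 37220.87
ΣP(t=0)Q(t=1) = 253.73×9 + 3067.45×8 + 369.45×11 = 2283.57 + 24539.6 + 4063.95 = 30887.12
P = 37220.87 / 30887.12 × 100 = 120.5061
Fisher = √(L × P) = √(119.4330 × 120.5061) = 119.9683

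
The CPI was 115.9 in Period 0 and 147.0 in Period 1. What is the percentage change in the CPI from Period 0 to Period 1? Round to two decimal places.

Change = (147.0 − 115.9) / 115.9 × 100
       = 31.1 / 115.9 × 100 = 26.8335%

26.83%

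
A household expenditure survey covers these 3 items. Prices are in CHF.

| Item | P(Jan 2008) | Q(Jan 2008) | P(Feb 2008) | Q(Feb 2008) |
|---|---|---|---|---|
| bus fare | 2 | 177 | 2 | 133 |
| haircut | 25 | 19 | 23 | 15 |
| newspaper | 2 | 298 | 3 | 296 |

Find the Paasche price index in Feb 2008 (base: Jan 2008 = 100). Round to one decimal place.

Paasche price index uses current-period quantities as weights.
ΣP(Feb 2008)·Q(Feb 2008) = 2×133 + 23×15 + 3×296 = 266 + 345 + 888 = 1499
ΣP(Jan 2008)·Q(Feb 2008) = 2×133 + 25×15 + 2×296 = 266 + 375 + 592 = 1233
Index = 1499 / 1233 × 100 = 121.5734

121.6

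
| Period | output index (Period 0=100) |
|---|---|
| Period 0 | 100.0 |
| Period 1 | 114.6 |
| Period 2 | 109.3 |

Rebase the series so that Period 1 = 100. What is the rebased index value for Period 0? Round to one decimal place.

87.3

Rebased(Period 0) = 100.0 / 114.6 × 100 = 87.2600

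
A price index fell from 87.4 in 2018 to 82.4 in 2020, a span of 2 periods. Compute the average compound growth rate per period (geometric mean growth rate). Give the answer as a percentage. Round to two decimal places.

-2.90%

Growth factor = (82.4/87.4)^(1/2) = (0.942792)^(1/2) = 0.970975
Growth rate = 0.970975 − 1 = -0.029025 = -2.9025%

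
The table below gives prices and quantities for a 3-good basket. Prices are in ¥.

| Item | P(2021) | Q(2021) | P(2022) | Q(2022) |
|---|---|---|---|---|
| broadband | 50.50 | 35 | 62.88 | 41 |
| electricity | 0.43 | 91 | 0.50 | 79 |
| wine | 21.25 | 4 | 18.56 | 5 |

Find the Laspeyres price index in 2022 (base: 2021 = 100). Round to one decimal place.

Laspeyres price index uses base-period quantities as weights.
ΣP(2022)·Q(2021) = 62.88×35 + 0.50×91 + 18.56×4 = 2200.8 + 45.5 + 74.24 = 2320.54
ΣP(2021)·Q(2021) = 50.50×35 + 0.43×91 + 21.25×4 = 1767.5 + 39.13 + 85 = 1891.63
Index = 2320.54 / 1891.63 × 100 = 122.6741

122.7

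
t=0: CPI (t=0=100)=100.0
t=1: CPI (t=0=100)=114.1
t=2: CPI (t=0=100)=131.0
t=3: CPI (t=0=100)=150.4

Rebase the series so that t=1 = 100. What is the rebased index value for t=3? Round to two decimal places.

131.81

Rebased(t=3) = 150.4 / 114.1 × 100 = 131.8142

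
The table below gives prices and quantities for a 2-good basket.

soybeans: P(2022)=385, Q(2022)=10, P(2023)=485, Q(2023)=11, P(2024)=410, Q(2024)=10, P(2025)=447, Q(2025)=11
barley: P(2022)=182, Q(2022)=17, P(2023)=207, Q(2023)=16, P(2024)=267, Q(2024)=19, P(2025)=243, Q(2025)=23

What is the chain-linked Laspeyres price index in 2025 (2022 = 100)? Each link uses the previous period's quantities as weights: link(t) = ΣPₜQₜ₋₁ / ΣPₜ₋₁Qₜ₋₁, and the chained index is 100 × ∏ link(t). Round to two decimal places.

Link 2022→2023:
ΣP(2023)Q(2022) = 485×10 + 207×17 = 4850 + 3519 = 8369
ΣP(2022)Q(2022) = 385×10 + 182×17 = 3850 + 3094 = 6944
link = 8369/6944 = 1.205213
Link 2023→2024:
ΣP(2024)Q(2023) = 410×11 + 267×16 = 4510 + 4272 = 8782
ΣP(2023)Q(2023) = 485×11 + 207×16 = 5335 + 3312 = 8647
link = 8782/8647 = 1.015612
Link 2024→2025:
ΣP(2025)Q(2024) = 447×10 + 243×19 = 4470 + 4617 = 9087
ΣP(2024)Q(2024) = 410×10 + 267×19 = 4100 + 5073 = 9173
link = 9087/9173 = 0.990625
Chained index = 100 × 1.205213 × 1.015612 × 0.990625 = 121.2554

121.26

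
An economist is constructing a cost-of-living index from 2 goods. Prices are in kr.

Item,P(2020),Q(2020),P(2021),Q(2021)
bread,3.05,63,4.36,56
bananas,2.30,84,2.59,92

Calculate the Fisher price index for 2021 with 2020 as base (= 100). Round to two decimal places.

126.95

Laspeyres component (base-period weights):
ΣP(2021)Q(2020) = 4.36×63 + 2.59×84 = 274.68 + 217.56 = 492.24
ΣP(2020)Q(2020) = 3.05×63 + 2.30×84 = 192.15 + 193.2 = 385.35
L = 492.24 / 385.35 × 100 = 127.7384
Paasche component (current-period weights):
ΣP(2021)Q(2021) = 4.36×56 + 2.59×92 = 244.16 + 238.28 = 482.44
ΣP(2020)Q(2021) = 3.05×56 + 2.30×92 = 170.8 + 211.6 = 382.4
P = 482.44 / 382.4 × 100 = 126.1611
Fisher = √(L × P) = √(127.7384 × 126.1611) = 126.9473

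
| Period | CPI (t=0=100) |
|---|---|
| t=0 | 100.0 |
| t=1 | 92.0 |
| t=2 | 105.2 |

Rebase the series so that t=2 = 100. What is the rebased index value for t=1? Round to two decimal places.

87.45

Rebased(t=1) = 92.0 / 105.2 × 100 = 87.4525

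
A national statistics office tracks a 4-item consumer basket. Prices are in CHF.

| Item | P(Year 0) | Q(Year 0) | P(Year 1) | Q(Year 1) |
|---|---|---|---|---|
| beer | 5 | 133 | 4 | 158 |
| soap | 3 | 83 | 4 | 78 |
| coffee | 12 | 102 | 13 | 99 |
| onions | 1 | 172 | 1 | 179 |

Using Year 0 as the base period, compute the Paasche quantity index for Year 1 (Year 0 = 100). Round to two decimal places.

Paasche quantity index uses current-period prices as weights.
ΣP(Year 1)·Q(Year 1) = 4×158 + 4×78 + 13×99 + 1×179 = 632 + 312 + 1287 + 179 = 2410
ΣP(Year 1)·Q(Year 0) = 4×133 + 4×83 + 13×102 + 1×172 = 532 + 332 + 1326 + 172 = 2362
Index = 2410 / 2362 × 100 = 102.0322

102.03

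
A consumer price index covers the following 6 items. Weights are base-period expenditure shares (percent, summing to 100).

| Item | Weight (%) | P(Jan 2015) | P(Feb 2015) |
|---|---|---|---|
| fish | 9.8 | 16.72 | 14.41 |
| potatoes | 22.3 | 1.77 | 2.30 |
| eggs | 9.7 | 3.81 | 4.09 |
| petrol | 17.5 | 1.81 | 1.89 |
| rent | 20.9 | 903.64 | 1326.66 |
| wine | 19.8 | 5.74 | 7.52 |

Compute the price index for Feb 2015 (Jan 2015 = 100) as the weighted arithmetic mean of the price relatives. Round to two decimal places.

fish: 9.8 × (14.41/16.72) = 9.8 × 0.861842 = 8.4461
potatoes: 22.3 × (2.30/1.77) = 22.3 × 1.299435 = 28.9774
eggs: 9.7 × (4.09/3.81) = 9.7 × 1.073491 = 10.4129
petrol: 17.5 × (1.89/1.81) = 17.5 × 1.044199 = 18.2735
rent: 20.9 × (1326.66/903.64) = 20.9 × 1.468129 = 30.6839
wine: 19.8 × (7.52/5.74) = 19.8 × 1.310105 = 25.9401
Index = Σ wᵢ·(p₁ᵢ/p₀ᵢ) = 8.4461 + 28.9774 + 10.4129 + 18.2735 + 30.6839 + 25.9401 = 122.7338

122.73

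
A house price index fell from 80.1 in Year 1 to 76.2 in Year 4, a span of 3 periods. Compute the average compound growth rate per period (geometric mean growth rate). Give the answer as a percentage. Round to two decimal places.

Growth factor = (76.2/80.1)^(1/3) = (0.951311)^(1/3) = 0.983500
Growth rate = 0.983500 − 1 = -0.016500 = -1.6500%

-1.65%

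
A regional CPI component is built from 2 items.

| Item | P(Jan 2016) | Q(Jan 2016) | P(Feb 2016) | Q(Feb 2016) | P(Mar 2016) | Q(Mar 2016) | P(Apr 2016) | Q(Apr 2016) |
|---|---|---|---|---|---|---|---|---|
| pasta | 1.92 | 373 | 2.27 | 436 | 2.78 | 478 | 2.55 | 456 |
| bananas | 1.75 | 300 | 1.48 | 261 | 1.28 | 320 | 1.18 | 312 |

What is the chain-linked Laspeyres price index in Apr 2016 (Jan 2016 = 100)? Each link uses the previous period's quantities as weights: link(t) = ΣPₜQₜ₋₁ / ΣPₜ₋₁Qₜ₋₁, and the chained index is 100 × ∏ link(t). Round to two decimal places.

Link Jan 2016→Feb 2016:
ΣP(Feb 2016)Q(Jan 2016) = 2.27×373 + 1.48×300 = 846.71 + 444 = 1290.71
ΣP(Jan 2016)Q(Jan 2016) = 1.92×373 + 1.75×300 = 716.16 + 525 = 1241.16
link = 1290.71/1241.16 = 1.039922
Link Feb 2016→Mar 2016:
ΣP(Mar 2016)Q(Feb 2016) = 2.78×436 + 1.28×261 = 1212.08 + 334.08 = 1546.16
ΣP(Feb 2016)Q(Feb 2016) = 2.27×436 + 1.48×261 = 989.72 + 386.28 = 1376
link = 1546.16/1376 = 1.123663
Link Mar 2016→Apr 2016:
ΣP(Apr 2016)Q(Mar 2016) = 2.55×478 + 1.18×320 = 1218.9 + 377.6 = 1596.5
ΣP(Mar 2016)Q(Mar 2016) = 2.78×478 + 1.28×320 = 1328.84 + 409.6 = 1738.44
link = 1596.5/1738.44 = 0.918352
Chained index = 100 × 1.039922 × 1.123663 × 0.918352 = 107.3115

107.31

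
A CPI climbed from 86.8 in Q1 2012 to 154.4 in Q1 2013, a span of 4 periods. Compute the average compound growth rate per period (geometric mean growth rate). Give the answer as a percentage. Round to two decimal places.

Growth factor = (154.4/86.8)^(1/4) = (1.778802)^(1/4) = 1.154867
Growth rate = 1.154867 − 1 = 0.154867 = 15.4867%

15.49%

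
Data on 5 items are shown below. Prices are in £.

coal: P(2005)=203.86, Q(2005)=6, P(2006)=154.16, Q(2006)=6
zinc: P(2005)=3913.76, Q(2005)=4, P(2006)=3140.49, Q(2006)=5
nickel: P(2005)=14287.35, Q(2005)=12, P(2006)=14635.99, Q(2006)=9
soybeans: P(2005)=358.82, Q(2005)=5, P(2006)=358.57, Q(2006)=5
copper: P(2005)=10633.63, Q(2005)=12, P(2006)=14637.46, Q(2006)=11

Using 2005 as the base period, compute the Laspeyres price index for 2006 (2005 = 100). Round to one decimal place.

Laspeyres price index uses base-period quantities as weights.
ΣP(2006)·Q(2005) = 154.16×6 + 3140.49×4 + 14635.99×12 + 358.57×5 + 14637.46×12 = 924.96 + 12561.96 + 175631.88 + 1792.85 + 175649.52 = 366561.17
ΣP(2005)·Q(2005) = 203.86×6 + 3913.76×4 + 14287.35×12 + 358.82×5 + 10633.63×12 = 1223.16 + 15655.04 + 171448.2 + 1794.1 + 127603.56 = 317724.06
Index = 366561.17 / 317724.06 × 100 = 115.3709

115.4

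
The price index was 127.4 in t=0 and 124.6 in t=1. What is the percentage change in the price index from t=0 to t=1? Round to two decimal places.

-2.20%

Change = (124.6 − 127.4) / 127.4 × 100
       = -2.8 / 127.4 × 100 = -2.1978%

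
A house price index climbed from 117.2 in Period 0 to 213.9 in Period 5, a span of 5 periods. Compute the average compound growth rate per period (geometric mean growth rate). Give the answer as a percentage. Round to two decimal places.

Growth factor = (213.9/117.2)^(1/5) = (1.825085)^(1/5) = 1.127864
Growth rate = 1.127864 − 1 = 0.127864 = 12.7864%

12.79%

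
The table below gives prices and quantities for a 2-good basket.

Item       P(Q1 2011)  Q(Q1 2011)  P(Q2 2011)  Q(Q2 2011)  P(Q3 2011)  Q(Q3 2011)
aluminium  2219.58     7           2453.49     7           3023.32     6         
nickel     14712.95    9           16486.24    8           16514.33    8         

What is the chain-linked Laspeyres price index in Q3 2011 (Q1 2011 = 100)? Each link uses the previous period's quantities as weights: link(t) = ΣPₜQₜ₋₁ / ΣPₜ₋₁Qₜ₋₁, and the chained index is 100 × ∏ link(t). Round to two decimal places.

115.06

Link Q1 2011→Q2 2011:
ΣP(Q2 2011)Q(Q1 2011) = 2453.49×7 + 16486.24×9 = 17174.43 + 148376.16 = 165550.59
ΣP(Q1 2011)Q(Q1 2011) = 2219.58×7 + 14712.95×9 = 15537.06 + 132416.55 = 147953.61
link = 165550.59/147953.61 = 1.118936
Link Q2 2011→Q3 2011:
ΣP(Q3 2011)Q(Q2 2011) = 3023.32×7 + 16514.33×8 = 21163.24 + 132114.64 = 153277.88
ΣP(Q2 2011)Q(Q2 2011) = 2453.49×7 + 16486.24×8 = 17174.43 + 131889.92 = 149064.35
link = 153277.88/149064.35 = 1.028267
Chained index = 100 × 1.118936 × 1.028267 = 115.0564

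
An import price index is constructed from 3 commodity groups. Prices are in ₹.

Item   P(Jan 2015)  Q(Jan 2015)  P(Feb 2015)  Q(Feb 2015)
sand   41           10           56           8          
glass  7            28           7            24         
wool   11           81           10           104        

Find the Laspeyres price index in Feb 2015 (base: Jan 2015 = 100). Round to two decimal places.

104.61

Laspeyres price index uses base-period quantities as weights.
ΣP(Feb 2015)·Q(Jan 2015) = 56×10 + 7×28 + 10×81 = 560 + 196 + 810 = 1566
ΣP(Jan 2015)·Q(Jan 2015) = 41×10 + 7×28 + 11×81 = 410 + 196 + 891 = 1497
Index = 1566 / 1497 × 100 = 104.6092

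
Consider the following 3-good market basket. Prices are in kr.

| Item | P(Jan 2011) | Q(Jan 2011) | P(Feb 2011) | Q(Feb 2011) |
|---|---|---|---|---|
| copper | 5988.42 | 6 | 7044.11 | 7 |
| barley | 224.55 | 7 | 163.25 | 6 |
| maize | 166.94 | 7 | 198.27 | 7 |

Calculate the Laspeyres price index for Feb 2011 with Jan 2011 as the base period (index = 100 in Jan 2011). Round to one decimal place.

115.8

Laspeyres price index uses base-period quantities as weights.
ΣP(Feb 2011)·Q(Jan 2011) = 7044.11×6 + 163.25×7 + 198.27×7 = 42264.66 + 1142.75 + 1387.89 = 44795.3
ΣP(Jan 2011)·Q(Jan 2011) = 5988.42×6 + 224.55×7 + 166.94×7 = 35930.52 + 1571.85 + 1168.58 = 38670.95
Index = 44795.3 / 38670.95 × 100 = 115.8371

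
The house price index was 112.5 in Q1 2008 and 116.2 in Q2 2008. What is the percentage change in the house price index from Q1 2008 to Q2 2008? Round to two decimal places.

3.29%

Change = (116.2 − 112.5) / 112.5 × 100
       = 3.7 / 112.5 × 100 = 3.2889%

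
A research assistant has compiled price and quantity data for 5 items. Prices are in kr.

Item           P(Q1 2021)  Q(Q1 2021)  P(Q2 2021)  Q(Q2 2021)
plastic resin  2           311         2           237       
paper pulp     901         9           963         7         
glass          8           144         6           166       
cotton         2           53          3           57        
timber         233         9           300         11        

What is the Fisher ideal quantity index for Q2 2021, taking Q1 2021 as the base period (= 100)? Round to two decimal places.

89.51

Laspeyres component (base-period weights):
ΣP(Q1 2021)Q(Q2 2021) = 2×237 + 901×7 + 8×166 + 2×57 + 233×11 = 474 + 6307 + 1328 + 114 + 2563 = 10786
ΣP(Q1 2021)Q(Q1 2021) = 2×311 + 901×9 + 8×144 + 2×53 + 233×9 = 622 + 8109 + 1152 + 106 + 2097 = 12086
L = 10786 / 12086 × 100 = 89.2438
Paasche component (current-period weights):
ΣP(Q2 2021)Q(Q2 2021) = 2×237 + 963×7 + 6×166 + 3×57 + 300×11 = 474 + 6741 + 996 + 171 + 3300 = 11682
ΣP(Q2 2021)Q(Q1 2021) = 2×311 + 963×9 + 6×144 + 3×53 + 300×9 = 622 + 8667 + 864 + 159 + 2700 = 13012
P = 11682 / 13012 × 100 = 89.7787
Fisher = √(L × P) = √(89.2438 × 89.7787) = 89.5108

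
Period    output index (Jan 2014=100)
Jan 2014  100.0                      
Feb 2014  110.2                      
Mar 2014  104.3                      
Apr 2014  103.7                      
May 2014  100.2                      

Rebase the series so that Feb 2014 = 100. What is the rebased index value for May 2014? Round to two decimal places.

Rebased(May 2014) = 100.2 / 110.2 × 100 = 90.9256

90.93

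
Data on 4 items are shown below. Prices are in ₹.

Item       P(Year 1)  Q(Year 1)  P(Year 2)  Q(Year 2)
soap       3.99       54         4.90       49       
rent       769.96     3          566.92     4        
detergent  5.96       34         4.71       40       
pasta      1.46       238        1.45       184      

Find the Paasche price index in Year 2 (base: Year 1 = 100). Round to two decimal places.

Paasche price index uses current-period quantities as weights.
ΣP(Year 2)·Q(Year 2) = 4.90×49 + 566.92×4 + 4.71×40 + 1.45×184 = 240.1 + 2267.68 + 188.4 + 266.8 = 2962.98
ΣP(Year 1)·Q(Year 2) = 3.99×49 + 769.96×4 + 5.96×40 + 1.46×184 = 195.51 + 3079.84 + 238.4 + 268.64 = 3782.39
Index = 2962.98 / 3782.39 × 100 = 78.3362

78.34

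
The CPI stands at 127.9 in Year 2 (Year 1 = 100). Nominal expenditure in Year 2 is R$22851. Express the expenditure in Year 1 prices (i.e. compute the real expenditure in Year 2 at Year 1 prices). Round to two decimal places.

Real = Nominal ÷ (Index/100) = 22851 ÷ (127.9/100)
     = 22851 ÷ 1.279 = 17866.3018

17866.30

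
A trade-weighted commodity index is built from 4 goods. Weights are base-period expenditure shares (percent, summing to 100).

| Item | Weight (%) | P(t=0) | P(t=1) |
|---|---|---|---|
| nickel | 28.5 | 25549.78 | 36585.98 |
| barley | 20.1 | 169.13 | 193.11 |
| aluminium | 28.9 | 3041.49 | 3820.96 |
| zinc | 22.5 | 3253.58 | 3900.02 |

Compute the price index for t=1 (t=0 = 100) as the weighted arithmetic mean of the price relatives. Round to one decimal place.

nickel: 28.5 × (36585.98/25549.78) = 28.5 × 1.431949 = 40.8105
barley: 20.1 × (193.11/169.13) = 20.1 × 1.141784 = 22.9499
aluminium: 28.9 × (3820.96/3041.49) = 28.9 × 1.256279 = 36.3065
zinc: 22.5 × (3900.02/3253.58) = 22.5 × 1.198686 = 26.9704
Index = Σ wᵢ·(p₁ᵢ/p₀ᵢ) = 40.8105 + 22.9499 + 36.3065 + 26.9704 = 127.0373

127.0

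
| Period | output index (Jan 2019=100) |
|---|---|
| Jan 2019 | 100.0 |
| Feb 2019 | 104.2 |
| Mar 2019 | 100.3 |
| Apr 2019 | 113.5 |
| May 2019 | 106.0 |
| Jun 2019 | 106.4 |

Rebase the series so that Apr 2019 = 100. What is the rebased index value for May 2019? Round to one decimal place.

93.4

Rebased(May 2019) = 106.0 / 113.5 × 100 = 93.3921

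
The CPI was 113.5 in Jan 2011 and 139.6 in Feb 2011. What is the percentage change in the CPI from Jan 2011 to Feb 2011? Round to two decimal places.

Change = (139.6 − 113.5) / 113.5 × 100
       = 26.1 / 113.5 × 100 = 22.9956%

23.00%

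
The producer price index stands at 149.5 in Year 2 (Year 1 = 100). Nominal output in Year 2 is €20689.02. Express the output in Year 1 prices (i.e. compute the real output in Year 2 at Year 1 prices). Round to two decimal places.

Real = Nominal ÷ (Index/100) = 20689.02 ÷ (149.5/100)
     = 20689.02 ÷ 1.495 = 13838.8094

13838.81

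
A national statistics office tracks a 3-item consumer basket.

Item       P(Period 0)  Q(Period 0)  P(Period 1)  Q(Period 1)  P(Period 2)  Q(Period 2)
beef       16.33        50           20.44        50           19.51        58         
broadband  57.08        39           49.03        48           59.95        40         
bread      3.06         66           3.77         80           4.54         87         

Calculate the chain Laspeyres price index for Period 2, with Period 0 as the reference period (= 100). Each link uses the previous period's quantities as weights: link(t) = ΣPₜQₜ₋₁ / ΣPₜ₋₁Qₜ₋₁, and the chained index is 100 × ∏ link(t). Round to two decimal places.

Link Period 0→Period 1:
ΣP(Period 1)Q(Period 0) = 20.44×50 + 49.03×39 + 3.77×66 = 1022 + 1912.17 + 248.82 = 3182.99
ΣP(Period 0)Q(Period 0) = 16.33×50 + 57.08×39 + 3.06×66 = 816.5 + 2226.12 + 201.96 = 3244.58
link = 3182.99/3244.58 = 0.981018
Link Period 1→Period 2:
ΣP(Period 2)Q(Period 1) = 19.51×50 + 59.95×48 + 4.54×80 = 975.5 + 2877.6 + 363.2 = 4216.3
ΣP(Period 1)Q(Period 1) = 20.44×50 + 49.03×48 + 3.77×80 = 1022 + 2353.44 + 301.6 = 3677.04
link = 4216.3/3677.04 = 1.146656
Chained index = 100 × 0.981018 × 1.146656 = 112.4890

112.49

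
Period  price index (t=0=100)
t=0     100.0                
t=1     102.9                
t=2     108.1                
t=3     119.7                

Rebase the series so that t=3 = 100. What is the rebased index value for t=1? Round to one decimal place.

86.0

Rebased(t=1) = 102.9 / 119.7 × 100 = 85.9649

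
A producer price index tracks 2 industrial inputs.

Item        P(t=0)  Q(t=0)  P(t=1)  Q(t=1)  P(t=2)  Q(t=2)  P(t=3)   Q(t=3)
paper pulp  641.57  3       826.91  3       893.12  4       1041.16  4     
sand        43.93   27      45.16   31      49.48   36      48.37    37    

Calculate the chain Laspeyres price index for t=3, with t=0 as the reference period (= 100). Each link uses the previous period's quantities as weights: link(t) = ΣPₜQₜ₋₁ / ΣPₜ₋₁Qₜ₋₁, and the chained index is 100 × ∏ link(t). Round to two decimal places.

Link t=0→t=1:
ΣP(t=1)Q(t=0) = 826.91×3 + 45.16×27 = 2480.73 + 1219.32 = 3700.05
ΣP(t=0)Q(t=0) = 641.57×3 + 43.93×27 = 1924.71 + 1186.11 = 3110.82
link = 3700.05/3110.82 = 1.189413
Link t=1→t=2:
ΣP(t=2)Q(t=1) = 893.12×3 + 49.48×31 = 2679.36 + 1533.88 = 4213.24
ΣP(t=1)Q(t=1) = 826.91×3 + 45.16×31 = 2480.73 + 1399.96 = 3880.69
link = 4213.24/3880.69 = 1.085694
Link t=2→t=3:
ΣP(t=3)Q(t=2) = 1041.16×4 + 48.37×36 = 4164.64 + 1741.32 = 5905.96
ΣP(t=2)Q(t=2) = 893.12×4 + 49.48×36 = 3572.48 + 1781.28 = 5353.76
link = 5905.96/5353.76 = 1.103142
Chained index = 100 × 1.189413 × 1.085694 × 1.103142 = 142.4530

142.45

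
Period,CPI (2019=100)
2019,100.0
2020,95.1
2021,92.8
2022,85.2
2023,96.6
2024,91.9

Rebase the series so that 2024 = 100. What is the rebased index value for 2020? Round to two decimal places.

103.48

Rebased(2020) = 95.1 / 91.9 × 100 = 103.4820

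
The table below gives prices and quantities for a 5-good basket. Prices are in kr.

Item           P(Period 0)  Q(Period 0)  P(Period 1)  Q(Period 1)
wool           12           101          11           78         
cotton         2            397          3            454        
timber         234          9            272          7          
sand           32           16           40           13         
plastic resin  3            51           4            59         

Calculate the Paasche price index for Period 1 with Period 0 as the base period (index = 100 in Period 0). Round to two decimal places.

119.75

Paasche price index uses current-period quantities as weights.
ΣP(Period 1)·Q(Period 1) = 11×78 + 3×454 + 272×7 + 40×13 + 4×59 = 858 + 1362 + 1904 + 520 + 236 = 4880
ΣP(Period 0)·Q(Period 1) = 12×78 + 2×454 + 234×7 + 32×13 + 3×59 = 936 + 908 + 1638 + 416 + 177 = 4075
Index = 4880 / 4075 × 100 = 119.7546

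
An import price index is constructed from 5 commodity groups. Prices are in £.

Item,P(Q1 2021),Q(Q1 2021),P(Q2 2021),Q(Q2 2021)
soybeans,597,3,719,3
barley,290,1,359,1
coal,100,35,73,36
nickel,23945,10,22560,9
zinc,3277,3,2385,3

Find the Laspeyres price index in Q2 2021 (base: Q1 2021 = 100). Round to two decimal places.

Laspeyres price index uses base-period quantities as weights.
ΣP(Q2 2021)·Q(Q1 2021) = 719×3 + 359×1 + 73×35 + 22560×10 + 2385×3 = 2157 + 359 + 2555 + 225600 + 7155 = 237826
ΣP(Q1 2021)·Q(Q1 2021) = 597×3 + 290×1 + 100×35 + 23945×10 + 3277×3 = 1791 + 290 + 3500 + 239450 + 9831 = 254862
Index = 237826 / 254862 × 100 = 93.3156

93.32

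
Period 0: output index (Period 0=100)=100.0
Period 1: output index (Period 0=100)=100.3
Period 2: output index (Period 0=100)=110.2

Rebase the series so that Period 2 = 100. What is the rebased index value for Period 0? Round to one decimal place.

Rebased(Period 0) = 100.0 / 110.2 × 100 = 90.7441

90.7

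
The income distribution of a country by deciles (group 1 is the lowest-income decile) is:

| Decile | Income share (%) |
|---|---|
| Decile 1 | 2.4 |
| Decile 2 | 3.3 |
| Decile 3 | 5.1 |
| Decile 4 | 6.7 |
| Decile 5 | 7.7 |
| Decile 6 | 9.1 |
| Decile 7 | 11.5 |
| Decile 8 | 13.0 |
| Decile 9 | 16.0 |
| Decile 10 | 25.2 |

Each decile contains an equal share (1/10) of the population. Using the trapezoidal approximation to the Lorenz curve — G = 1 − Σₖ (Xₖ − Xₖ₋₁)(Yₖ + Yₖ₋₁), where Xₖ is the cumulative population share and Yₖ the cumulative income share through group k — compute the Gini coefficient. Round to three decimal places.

0.349

Cumulative income shares Yₖ: 0.0240, 0.0570, 0.1080, 0.1750, 0.2520, 0.3430, 0.4580, 0.5880, 0.7480, 1.0000
Σ (Xₖ−Xₖ₋₁)(Yₖ+Yₖ₋₁) = (1/10)(0.0240+0.0000) + (1/10)(0.0570+0.0240) + (1/10)(0.1080+0.0570) + (1/10)(0.1750+0.1080) + (1/10)(0.2520+0.1750) + (1/10)(0.3430+0.2520) + (1/10)(0.4580+0.3430) + (1/10)(0.5880+0.4580) + (1/10)(0.7480+0.5880) + (1/10)(1.0000+0.7480)
  = 0.0024 + 0.0081 + 0.0165 + 0.0283 + 0.0427 + 0.0595 + 0.0801 + 0.1046 + 0.1336 + 0.1748 = 0.6506
G = 1 − 0.6506 = 0.3494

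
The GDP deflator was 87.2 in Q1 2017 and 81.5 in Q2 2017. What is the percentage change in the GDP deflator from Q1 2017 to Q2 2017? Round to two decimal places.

Change = (81.5 − 87.2) / 87.2 × 100
       = -5.7 / 87.2 × 100 = -6.5367%

-6.54%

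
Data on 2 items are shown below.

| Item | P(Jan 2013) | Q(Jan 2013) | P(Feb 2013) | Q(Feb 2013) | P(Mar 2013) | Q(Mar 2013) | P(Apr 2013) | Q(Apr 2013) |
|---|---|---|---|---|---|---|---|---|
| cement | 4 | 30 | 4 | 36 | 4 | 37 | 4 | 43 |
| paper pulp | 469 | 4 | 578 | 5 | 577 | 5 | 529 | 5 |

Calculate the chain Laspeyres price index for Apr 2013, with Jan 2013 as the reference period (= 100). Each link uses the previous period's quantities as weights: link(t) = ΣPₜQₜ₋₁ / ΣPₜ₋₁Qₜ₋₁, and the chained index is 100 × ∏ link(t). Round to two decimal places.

Link Jan 2013→Feb 2013:
ΣP(Feb 2013)Q(Jan 2013) = 4×30 + 578×4 = 120 + 2312 = 2432
ΣP(Jan 2013)Q(Jan 2013) = 4×30 + 469×4 = 120 + 1876 = 1996
link = 2432/1996 = 1.218437
Link Feb 2013→Mar 2013:
ΣP(Mar 2013)Q(Feb 2013) = 4×36 + 577×5 = 144 + 2885 = 3029
ΣP(Feb 2013)Q(Feb 2013) = 4×36 + 578×5 = 144 + 2890 = 3034
link = 3029/3034 = 0.998352
Link Mar 2013→Apr 2013:
ΣP(Apr 2013)Q(Mar 2013) = 4×37 + 529×5 = 148 + 2645 = 2793
ΣP(Mar 2013)Q(Mar 2013) = 4×37 + 577×5 = 148 + 2885 = 3033
link = 2793/3033 = 0.920870
Chained index = 100 × 1.218437 × 0.998352 × 0.920870 = 112.0173

112.02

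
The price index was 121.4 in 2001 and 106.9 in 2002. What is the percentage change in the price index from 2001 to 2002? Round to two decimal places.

Change = (106.9 − 121.4) / 121.4 × 100
       = -14.5 / 121.4 × 100 = -11.9440%

-11.94%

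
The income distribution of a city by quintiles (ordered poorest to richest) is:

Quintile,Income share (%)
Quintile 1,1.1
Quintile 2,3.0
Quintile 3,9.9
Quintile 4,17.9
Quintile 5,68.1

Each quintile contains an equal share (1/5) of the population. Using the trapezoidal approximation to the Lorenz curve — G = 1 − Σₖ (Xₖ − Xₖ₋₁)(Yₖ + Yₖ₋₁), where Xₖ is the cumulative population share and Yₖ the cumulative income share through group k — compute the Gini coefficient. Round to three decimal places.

0.596

Cumulative income shares Yₖ: 0.0110, 0.0410, 0.1400, 0.3190, 1.0000
Σ (Xₖ−Xₖ₋₁)(Yₖ+Yₖ₋₁) = (1/5)(0.0110+0.0000) + (1/5)(0.0410+0.0110) + (1/5)(0.1400+0.0410) + (1/5)(0.3190+0.1400) + (1/5)(1.0000+0.3190)
  = 0.0022 + 0.0104 + 0.0362 + 0.0918 + 0.2638 = 0.4044
G = 1 − 0.4044 = 0.5956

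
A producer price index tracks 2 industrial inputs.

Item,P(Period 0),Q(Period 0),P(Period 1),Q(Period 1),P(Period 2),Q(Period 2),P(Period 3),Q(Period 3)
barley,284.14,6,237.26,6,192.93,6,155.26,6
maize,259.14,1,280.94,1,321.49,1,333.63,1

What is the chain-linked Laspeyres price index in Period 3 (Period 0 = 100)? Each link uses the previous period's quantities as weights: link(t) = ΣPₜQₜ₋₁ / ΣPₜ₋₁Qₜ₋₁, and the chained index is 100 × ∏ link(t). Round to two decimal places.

Link Period 0→Period 1:
ΣP(Period 1)Q(Period 0) = 237.26×6 + 280.94×1 = 1423.56 + 280.94 = 1704.5
ΣP(Period 0)Q(Period 0) = 284.14×6 + 259.14×1 = 1704.84 + 259.14 = 1963.98
link = 1704.5/1963.98 = 0.867881
Link Period 1→Period 2:
ΣP(Period 2)Q(Period 1) = 192.93×6 + 321.49×1 = 1157.58 + 321.49 = 1479.07
ΣP(Period 1)Q(Period 1) = 237.26×6 + 280.94×1 = 1423.56 + 280.94 = 1704.5
link = 1479.07/1704.5 = 0.867744
Link Period 2→Period 3:
ΣP(Period 3)Q(Period 2) = 155.26×6 + 333.63×1 = 931.56 + 333.63 = 1265.19
ΣP(Period 2)Q(Period 2) = 192.93×6 + 321.49×1 = 1157.58 + 321.49 = 1479.07
link = 1265.19/1479.07 = 0.855396
Chained index = 100 × 0.867881 × 0.867744 × 0.855396 = 64.4197

64.42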